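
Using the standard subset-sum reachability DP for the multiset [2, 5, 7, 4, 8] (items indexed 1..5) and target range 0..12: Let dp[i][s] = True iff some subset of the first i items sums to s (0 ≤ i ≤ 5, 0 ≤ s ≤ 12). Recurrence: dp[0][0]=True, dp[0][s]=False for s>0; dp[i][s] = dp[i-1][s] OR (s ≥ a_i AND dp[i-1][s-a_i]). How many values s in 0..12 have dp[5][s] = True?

11

i\s   0   1   2   3   4   5   6   7   8   9  10  11  12
  0   T   F   F   F   F   F   F   F   F   F   F   F   F
  1   T   F   T   F   F   F   F   F   F   F   F   F   F
  2   T   F   T   F   F   T   F   T   F   F   F   F   F
  3   T   F   T   F   F   T   F   T   F   T   F   F   T
  4   T   F   T   F   T   T   T   T   F   T   F   T   T
  5   T   F   T   F   T   T   T   T   T   T   T   T   T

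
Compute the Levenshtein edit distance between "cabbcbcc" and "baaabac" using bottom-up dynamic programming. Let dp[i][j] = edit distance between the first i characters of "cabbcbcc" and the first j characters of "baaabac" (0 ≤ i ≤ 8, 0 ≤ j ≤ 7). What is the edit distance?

   ''  b  a  a  a  b  a  c
''  0  1  2  3  4  5  6  7
 c  1  1  2  3  4  5  6  6
 a  2  2  1  2  3  4  5  6
 b  3  2  2  2  3  3  4  5
 b  4  3  3  3  3  3  4  5
 c  5  4  4  4  4  4  4  4
 b  6  5  5  5  5  4  5  5
 c  7  6  6  6  6  5  5  5
 c  8  7  7  7  7  6  6  5

5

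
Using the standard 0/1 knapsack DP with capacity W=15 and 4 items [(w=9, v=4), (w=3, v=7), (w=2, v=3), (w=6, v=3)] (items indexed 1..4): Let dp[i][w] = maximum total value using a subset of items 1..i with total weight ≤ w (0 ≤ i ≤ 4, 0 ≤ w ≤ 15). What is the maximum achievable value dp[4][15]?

i\w   0   1   2   3   4   5   6   7   8   9  10  11  12  13  14  15
  0   0   0   0   0   0   0   0   0   0   0   0   0   0   0   0   0
  1   0   0   0   0   0   0   0   0   0   4   4   4   4   4   4   4
  2   0   0   0   7   7   7   7   7   7   7   7   7  11  11  11  11
  3   0   0   3   7   7  10  10  10  10  10  10  10  11  11  14  14
  4   0   0   3   7   7  10  10  10  10  10  10  13  13  13  14  14

14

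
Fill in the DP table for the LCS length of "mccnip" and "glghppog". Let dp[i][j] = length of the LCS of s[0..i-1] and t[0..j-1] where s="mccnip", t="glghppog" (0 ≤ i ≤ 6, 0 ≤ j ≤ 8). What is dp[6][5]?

1

   ''  g  l  g  h  p  p  o  g
''  0  0  0  0  0  0  0  0  0
 m  0  0  0  0  0  0  0  0  0
 c  0  0  0  0  0  0  0  0  0
 c  0  0  0  0  0  0  0  0  0
 n  0  0  0  0  0  0  0  0  0
 i  0  0  0  0  0  0  0  0  0
 p  0  0  0  0  0  1  1  1  1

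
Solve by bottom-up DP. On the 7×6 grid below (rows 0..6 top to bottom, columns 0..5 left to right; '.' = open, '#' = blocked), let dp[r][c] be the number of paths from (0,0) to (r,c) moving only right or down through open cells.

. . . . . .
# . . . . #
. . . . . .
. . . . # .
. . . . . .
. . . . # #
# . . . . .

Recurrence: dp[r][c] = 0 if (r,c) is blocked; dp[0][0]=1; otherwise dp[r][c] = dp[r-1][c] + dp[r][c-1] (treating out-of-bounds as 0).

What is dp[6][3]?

r\c   0   1   2   3   4   5
  0   1   1   1   1   1   1
  1   0   1   2   3   4   0
  2   0   1   3   6  10  10
  3   0   1   4  10   0  10
  4   0   1   5  15  15  25
  5   0   1   6  21   0   0
  6   0   1   7  28  28  28

28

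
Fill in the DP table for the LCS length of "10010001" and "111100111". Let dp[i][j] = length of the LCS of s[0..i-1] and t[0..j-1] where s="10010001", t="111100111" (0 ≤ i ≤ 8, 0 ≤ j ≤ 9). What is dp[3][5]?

2

   ''  1  1  1  1  0  0  1  1  1
''  0  0  0  0  0  0  0  0  0  0
 1  0  1  1  1  1  1  1  1  1  1
 0  0  1  1  1  1  2  2  2  2  2
 0  0  1  1  1  1  2  3  3  3  3
 1  0  1  2  2  2  2  3  4  4  4
 0  0  1  2  2  2  3  3  4  4  4
 0  0  1  2  2  2  3  4  4  4  4
 0  0  1  2  2  2  3  4  4  4  4
 1  0  1  2  3  3  3  4  5  5  5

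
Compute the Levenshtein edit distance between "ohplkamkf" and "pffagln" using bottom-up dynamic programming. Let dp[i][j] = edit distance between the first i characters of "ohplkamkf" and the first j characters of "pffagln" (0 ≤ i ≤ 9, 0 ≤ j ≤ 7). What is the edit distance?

7

   ''  p  f  f  a  g  l  n
''  0  1  2  3  4  5  6  7
 o  1  1  2  3  4  5  6  7
 h  2  2  2  3  4  5  6  7
 p  3  2  3  3  4  5  6  7
 l  4  3  3  4  4  5  5  6
 k  5  4  4  4  5  5  6  6
 a  6  5  5  5  4  5  6  7
 m  7  6  6  6  5  5  6  7
 k  8  7  7  7  6  6  6  7
 f  9  8  7  7  7  7  7  7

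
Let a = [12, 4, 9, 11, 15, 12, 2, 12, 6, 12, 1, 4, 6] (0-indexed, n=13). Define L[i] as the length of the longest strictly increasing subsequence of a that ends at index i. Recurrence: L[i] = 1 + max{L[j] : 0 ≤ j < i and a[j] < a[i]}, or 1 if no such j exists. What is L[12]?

3

   i    0    1    2    3    4    5    6    7    8    9   10   11   12
a[i]   12    4    9   11   15   12    2   12    6   12    1    4    6
L[i]    1    1    2    3    4    4    1    4    2    4    1    2    3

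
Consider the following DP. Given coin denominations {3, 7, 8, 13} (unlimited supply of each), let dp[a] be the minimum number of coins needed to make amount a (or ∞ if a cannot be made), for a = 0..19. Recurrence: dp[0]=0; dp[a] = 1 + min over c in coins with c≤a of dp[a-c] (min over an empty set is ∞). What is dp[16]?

 a  0  1  2  3  4  5  6  7  8  9 10 11 12 13 14 15 16 17 18 19
dp  0  -  -  1  -  -  2  1  1  3  2  2  4  1  2  2  2  3  3  3
(- denotes ∞ / unreachable)

2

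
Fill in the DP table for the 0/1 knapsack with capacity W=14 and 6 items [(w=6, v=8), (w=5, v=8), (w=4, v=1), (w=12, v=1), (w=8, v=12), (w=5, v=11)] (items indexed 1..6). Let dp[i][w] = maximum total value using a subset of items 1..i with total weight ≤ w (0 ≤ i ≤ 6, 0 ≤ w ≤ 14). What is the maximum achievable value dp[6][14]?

23

i\w   0   1   2   3   4   5   6   7   8   9  10  11  12  13  14
  0   0   0   0   0   0   0   0   0   0   0   0   0   0   0   0
  1   0   0   0   0   0   0   8   8   8   8   8   8   8   8   8
  2   0   0   0   0   0   8   8   8   8   8   8  16  16  16  16
  3   0   0   0   0   1   8   8   8   8   9   9  16  16  16  16
  4   0   0   0   0   1   8   8   8   8   9   9  16  16  16  16
  5   0   0   0   0   1   8   8   8  12  12  12  16  16  20  20
  6   0   0   0   0   1  11  11  11  12  12  19  19  19  23  23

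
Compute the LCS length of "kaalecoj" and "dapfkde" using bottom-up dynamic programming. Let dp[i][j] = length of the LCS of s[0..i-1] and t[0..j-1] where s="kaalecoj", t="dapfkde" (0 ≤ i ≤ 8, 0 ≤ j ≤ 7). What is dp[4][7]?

   ''  d  a  p  f  k  d  e
''  0  0  0  0  0  0  0  0
 k  0  0  0  0  0  1  1  1
 a  0  0  1  1  1  1  1  1
 a  0  0  1  1  1  1  1  1
 l  0  0  1  1  1  1  1  1
 e  0  0  1  1  1  1  1  2
 c  0  0  1  1  1  1  1  2
 o  0  0  1  1  1  1  1  2
 j  0  0  1  1  1  1  1  2

1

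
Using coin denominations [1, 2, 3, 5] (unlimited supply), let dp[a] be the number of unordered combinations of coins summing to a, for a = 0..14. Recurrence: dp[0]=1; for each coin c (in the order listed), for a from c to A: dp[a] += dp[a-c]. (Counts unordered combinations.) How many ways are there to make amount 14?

40

after  coin     0     1     2     3     4     5     6     7     8     9    10    11    12    13    14
          1     1     1     1     1     1     1     1     1     1     1     1     1     1     1     1
          2     1     1     2     2     3     3     4     4     5     5     6     6     7     7     8
          3     1     1     2     3     4     5     7     8    10    12    14    16    19    21    24
          5     1     1     2     3     4     6     8    10    13    16    20    24    29    34    40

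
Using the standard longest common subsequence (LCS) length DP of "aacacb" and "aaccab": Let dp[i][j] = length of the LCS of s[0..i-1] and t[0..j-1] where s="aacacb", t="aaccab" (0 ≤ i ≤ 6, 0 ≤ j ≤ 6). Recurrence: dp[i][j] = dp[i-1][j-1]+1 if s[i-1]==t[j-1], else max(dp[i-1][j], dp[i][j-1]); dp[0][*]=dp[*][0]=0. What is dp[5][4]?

   ''  a  a  c  c  a  b
''  0  0  0  0  0  0  0
 a  0  1  1  1  1  1  1
 a  0  1  2  2  2  2  2
 c  0  1  2  3  3  3  3
 a  0  1  2  3  3  4  4
 c  0  1  2  3  4  4  4
 b  0  1  2  3  4  4  5

4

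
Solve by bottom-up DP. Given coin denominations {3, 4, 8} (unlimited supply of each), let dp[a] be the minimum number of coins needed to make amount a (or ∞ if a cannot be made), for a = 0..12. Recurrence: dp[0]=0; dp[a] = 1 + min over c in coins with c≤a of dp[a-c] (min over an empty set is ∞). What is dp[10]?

3

 a  0  1  2  3  4  5  6  7  8  9 10 11 12
dp  0  -  -  1  1  -  2  2  1  3  3  2  2
(- denotes ∞ / unreachable)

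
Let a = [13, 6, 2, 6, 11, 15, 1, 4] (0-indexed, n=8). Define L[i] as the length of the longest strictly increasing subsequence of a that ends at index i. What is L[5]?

   i    0    1    2    3    4    5    6    7
a[i]   13    6    2    6   11   15    1    4
L[i]    1    1    1    2    3    4    1    2

4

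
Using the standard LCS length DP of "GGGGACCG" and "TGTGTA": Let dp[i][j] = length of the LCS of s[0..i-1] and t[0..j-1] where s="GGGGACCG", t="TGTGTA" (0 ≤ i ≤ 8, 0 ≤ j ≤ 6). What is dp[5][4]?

2

   ''  T  G  T  G  T  A
''  0  0  0  0  0  0  0
 G  0  0  1  1  1  1  1
 G  0  0  1  1  2  2  2
 G  0  0  1  1  2  2  2
 G  0  0  1  1  2  2  2
 A  0  0  1  1  2  2  3
 C  0  0  1  1  2  2  3
 C  0  0  1  1  2  2  3
 G  0  0  1  1  2  2  3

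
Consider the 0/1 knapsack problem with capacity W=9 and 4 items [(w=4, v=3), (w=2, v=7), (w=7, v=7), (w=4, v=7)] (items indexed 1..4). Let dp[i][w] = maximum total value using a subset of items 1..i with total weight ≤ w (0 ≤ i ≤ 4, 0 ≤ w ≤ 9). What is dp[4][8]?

i\w   0   1   2   3   4   5   6   7   8   9
  0   0   0   0   0   0   0   0   0   0   0
  1   0   0   0   0   3   3   3   3   3   3
  2   0   0   7   7   7   7  10  10  10  10
  3   0   0   7   7   7   7  10  10  10  14
  4   0   0   7   7   7   7  14  14  14  14

14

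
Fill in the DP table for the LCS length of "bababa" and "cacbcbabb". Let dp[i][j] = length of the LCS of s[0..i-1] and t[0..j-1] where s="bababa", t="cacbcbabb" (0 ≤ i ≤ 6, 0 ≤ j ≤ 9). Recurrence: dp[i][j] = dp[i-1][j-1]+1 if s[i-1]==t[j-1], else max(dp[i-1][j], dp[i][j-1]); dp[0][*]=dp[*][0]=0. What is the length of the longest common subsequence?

4

   ''  c  a  c  b  c  b  a  b  b
''  0  0  0  0  0  0  0  0  0  0
 b  0  0  0  0  1  1  1  1  1  1
 a  0  0  1  1  1  1  1  2  2  2
 b  0  0  1  1  2  2  2  2  3  3
 a  0  0  1  1  2  2  2  3  3  3
 b  0  0  1  1  2  2  3  3  4  4
 a  0  0  1  1  2  2  3  4  4  4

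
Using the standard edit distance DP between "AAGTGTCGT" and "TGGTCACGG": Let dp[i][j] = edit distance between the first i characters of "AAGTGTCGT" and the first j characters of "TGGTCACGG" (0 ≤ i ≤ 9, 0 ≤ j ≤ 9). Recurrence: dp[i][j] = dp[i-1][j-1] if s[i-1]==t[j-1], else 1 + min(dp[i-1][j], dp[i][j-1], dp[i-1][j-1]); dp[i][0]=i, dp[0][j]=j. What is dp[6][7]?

5

   ''  T  G  G  T  C  A  C  G  G
''  0  1  2  3  4  5  6  7  8  9
 A  1  1  2  3  4  5  5  6  7  8
 A  2  2  2  3  4  5  5  6  7  8
 G  3  3  2  2  3  4  5  6  6  7
 T  4  3  3  3  2  3  4  5  6  7
 G  5  4  3  3  3  3  4  5  5  6
 T  6  5  4  4  3  4  4  5  6  6
 C  7  6  5  5  4  3  4  4  5  6
 G  8  7  6  5  5  4  4  5  4  5
 T  9  8  7  6  5  5  5  5  5  5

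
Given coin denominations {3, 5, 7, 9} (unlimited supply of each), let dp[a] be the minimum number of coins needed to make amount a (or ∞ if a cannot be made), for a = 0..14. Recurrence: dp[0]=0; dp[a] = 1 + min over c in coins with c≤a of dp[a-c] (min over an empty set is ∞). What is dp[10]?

2

 a  0  1  2  3  4  5  6  7  8  9 10 11 12 13 14
dp  0  -  -  1  -  1  2  1  2  1  2  3  2  3  2
(- denotes ∞ / unreachable)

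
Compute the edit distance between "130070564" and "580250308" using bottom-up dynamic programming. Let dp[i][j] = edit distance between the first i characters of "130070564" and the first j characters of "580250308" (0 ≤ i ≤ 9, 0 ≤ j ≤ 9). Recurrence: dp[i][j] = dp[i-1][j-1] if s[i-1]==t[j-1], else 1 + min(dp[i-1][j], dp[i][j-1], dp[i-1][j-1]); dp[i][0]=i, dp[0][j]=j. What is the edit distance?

   ''  5  8  0  2  5  0  3  0  8
''  0  1  2  3  4  5  6  7  8  9
 1  1  1  2  3  4  5  6  7  8  9
 3  2  2  2  3  4  5  6  6  7  8
 0  3  3  3  2  3  4  5  6  6  7
 0  4  4  4  3  3  4  4  5  6  7
 7  5  5  5  4  4  4  5  5  6  7
 0  6  6  6  5  5  5  4  5  5  6
 5  7  6  7  6  6  5  5  5  6  6
 6  8  7  7  7  7  6  6  6  6  7
 4  9  8  8  8  8  7  7  7  7  7

7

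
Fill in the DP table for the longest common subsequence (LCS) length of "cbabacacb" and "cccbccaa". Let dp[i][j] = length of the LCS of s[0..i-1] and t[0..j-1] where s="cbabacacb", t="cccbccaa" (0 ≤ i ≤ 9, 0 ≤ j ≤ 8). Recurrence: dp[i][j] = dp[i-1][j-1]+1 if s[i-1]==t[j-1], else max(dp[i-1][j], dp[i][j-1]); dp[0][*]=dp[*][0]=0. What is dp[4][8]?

   ''  c  c  c  b  c  c  a  a
''  0  0  0  0  0  0  0  0  0
 c  0  1  1  1  1  1  1  1  1
 b  0  1  1  1  2  2  2  2  2
 a  0  1  1  1  2  2  2  3  3
 b  0  1  1  1  2  2  2  3  3
 a  0  1  1  1  2  2  2  3  4
 c  0  1  2  2  2  3  3  3  4
 a  0  1  2  2  2  3  3  4  4
 c  0  1  2  3  3  3  4  4  4
 b  0  1  2  3  4  4  4  4  4

3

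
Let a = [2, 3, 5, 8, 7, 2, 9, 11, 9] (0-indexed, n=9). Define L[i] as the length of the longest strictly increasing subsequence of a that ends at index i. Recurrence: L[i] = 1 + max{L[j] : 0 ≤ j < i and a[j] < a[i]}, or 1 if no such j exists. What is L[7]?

6

   i    0    1    2    3    4    5    6    7    8
a[i]    2    3    5    8    7    2    9   11    9
L[i]    1    2    3    4    4    1    5    6    5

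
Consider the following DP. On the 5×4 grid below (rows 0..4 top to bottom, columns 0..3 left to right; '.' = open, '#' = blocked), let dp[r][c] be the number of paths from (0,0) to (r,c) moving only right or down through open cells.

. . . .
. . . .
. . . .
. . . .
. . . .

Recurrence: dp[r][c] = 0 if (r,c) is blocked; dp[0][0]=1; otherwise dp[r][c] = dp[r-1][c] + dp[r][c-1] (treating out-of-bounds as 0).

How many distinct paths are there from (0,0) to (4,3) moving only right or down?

r\c   0   1   2   3
  0   1   1   1   1
  1   1   2   3   4
  2   1   3   6  10
  3   1   4  10  20
  4   1   5  15  35

35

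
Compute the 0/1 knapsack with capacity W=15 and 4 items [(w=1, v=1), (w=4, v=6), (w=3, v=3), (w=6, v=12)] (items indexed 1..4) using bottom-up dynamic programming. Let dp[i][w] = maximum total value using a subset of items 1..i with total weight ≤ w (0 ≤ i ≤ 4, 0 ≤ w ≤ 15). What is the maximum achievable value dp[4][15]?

22

i\w   0   1   2   3   4   5   6   7   8   9  10  11  12  13  14  15
  0   0   0   0   0   0   0   0   0   0   0   0   0   0   0   0   0
  1   0   1   1   1   1   1   1   1   1   1   1   1   1   1   1   1
  2   0   1   1   1   6   7   7   7   7   7   7   7   7   7   7   7
  3   0   1   1   3   6   7   7   9  10  10  10  10  10  10  10  10
  4   0   1   1   3   6   7  12  13  13  15  18  19  19  21  22  22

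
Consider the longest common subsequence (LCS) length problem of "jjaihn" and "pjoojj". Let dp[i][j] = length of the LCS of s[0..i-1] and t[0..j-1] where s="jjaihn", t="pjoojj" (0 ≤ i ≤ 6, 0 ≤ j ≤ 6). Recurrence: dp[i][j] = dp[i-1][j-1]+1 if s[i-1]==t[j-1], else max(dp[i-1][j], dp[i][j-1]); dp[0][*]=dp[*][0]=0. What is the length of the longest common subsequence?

2

   ''  p  j  o  o  j  j
''  0  0  0  0  0  0  0
 j  0  0  1  1  1  1  1
 j  0  0  1  1  1  2  2
 a  0  0  1  1  1  2  2
 i  0  0  1  1  1  2  2
 h  0  0  1  1  1  2  2
 n  0  0  1  1  1  2  2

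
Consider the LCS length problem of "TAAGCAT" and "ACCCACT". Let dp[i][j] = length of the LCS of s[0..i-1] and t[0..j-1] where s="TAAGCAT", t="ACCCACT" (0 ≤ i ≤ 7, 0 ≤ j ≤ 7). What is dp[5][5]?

   ''  A  C  C  C  A  C  T
''  0  0  0  0  0  0  0  0
 T  0  0  0  0  0  0  0  1
 A  0  1  1  1  1  1  1  1
 A  0  1  1  1  1  2  2  2
 G  0  1  1  1  1  2  2  2
 C  0  1  2  2  2  2  3  3
 A  0  1  2  2  2  3  3  3
 T  0  1  2  2  2  3  3  4

2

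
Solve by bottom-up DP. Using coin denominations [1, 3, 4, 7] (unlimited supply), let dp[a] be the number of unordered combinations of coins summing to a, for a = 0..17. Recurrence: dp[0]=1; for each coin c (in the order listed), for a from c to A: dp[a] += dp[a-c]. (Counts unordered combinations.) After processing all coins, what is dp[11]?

12

after  coin     0     1     2     3     4     5     6     7     8     9    10    11    12    13    14    15    16    17
          1     1     1     1     1     1     1     1     1     1     1     1     1     1     1     1     1     1     1
          3     1     1     1     2     2     2     3     3     3     4     4     4     5     5     5     6     6     6
          4     1     1     1     2     3     3     4     5     6     7     8     9    11    12    13    15    17    18
          7     1     1     1     2     3     3     4     6     7     8    10    12    14    16    19    22    25    28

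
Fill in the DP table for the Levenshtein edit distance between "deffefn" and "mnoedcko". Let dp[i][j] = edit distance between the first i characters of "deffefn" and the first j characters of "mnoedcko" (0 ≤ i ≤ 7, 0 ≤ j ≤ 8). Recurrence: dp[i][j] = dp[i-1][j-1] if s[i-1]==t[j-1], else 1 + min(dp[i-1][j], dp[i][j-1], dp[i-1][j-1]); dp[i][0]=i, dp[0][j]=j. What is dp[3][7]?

   ''  m  n  o  e  d  c  k  o
''  0  1  2  3  4  5  6  7  8
 d  1  1  2  3  4  4  5  6  7
 e  2  2  2  3  3  4  5  6  7
 f  3  3  3  3  4  4  5  6  7
 f  4  4  4  4  4  5  5  6  7
 e  5  5  5  5  4  5  6  6  7
 f  6  6  6  6  5  5  6  7  7
 n  7  7  6  7  6  6  6  7  8

6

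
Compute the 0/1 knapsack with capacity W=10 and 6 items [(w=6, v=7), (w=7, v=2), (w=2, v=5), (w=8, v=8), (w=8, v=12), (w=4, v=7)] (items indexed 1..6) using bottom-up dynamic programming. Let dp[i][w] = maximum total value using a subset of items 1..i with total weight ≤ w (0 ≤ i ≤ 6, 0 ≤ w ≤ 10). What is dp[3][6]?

i\w   0   1   2   3   4   5   6   7   8   9  10
  0   0   0   0   0   0   0   0   0   0   0   0
  1   0   0   0   0   0   0   7   7   7   7   7
  2   0   0   0   0   0   0   7   7   7   7   7
  3   0   0   5   5   5   5   7   7  12  12  12
  4   0   0   5   5   5   5   7   7  12  12  13
  5   0   0   5   5   5   5   7   7  12  12  17
  6   0   0   5   5   7   7  12  12  12  12  17

7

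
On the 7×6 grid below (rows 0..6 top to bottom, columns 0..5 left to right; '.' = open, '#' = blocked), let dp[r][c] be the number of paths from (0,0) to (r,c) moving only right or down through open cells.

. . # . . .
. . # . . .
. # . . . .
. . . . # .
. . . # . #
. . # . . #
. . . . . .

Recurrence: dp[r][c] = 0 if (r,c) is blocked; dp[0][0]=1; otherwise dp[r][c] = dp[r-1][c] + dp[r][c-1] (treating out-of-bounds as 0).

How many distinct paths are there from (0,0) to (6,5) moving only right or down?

4

r\c   0   1   2   3   4   5
  0   1   1   0   0   0   0
  1   1   2   0   0   0   0
  2   1   0   0   0   0   0
  3   1   1   1   1   0   0
  4   1   2   3   0   0   0
  5   1   3   0   0   0   0
  6   1   4   4   4   4   4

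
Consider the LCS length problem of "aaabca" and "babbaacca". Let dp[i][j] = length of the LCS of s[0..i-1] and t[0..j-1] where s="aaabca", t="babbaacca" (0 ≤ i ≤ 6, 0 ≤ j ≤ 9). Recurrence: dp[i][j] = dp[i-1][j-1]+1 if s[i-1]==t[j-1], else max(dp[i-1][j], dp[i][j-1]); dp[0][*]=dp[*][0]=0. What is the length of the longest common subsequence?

5

   ''  b  a  b  b  a  a  c  c  a
''  0  0  0  0  0  0  0  0  0  0
 a  0  0  1  1  1  1  1  1  1  1
 a  0  0  1  1  1  2  2  2  2  2
 a  0  0  1  1  1  2  3  3  3  3
 b  0  1  1  2  2  2  3  3  3  3
 c  0  1  1  2  2  2  3  4  4  4
 a  0  1  2  2  2  3  3  4  4  5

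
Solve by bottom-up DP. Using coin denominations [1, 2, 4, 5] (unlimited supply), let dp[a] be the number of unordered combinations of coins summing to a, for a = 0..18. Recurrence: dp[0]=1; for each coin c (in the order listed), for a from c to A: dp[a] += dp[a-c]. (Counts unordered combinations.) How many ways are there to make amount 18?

after  coin     0     1     2     3     4     5     6     7     8     9    10    11    12    13    14    15    16    17    18
          1     1     1     1     1     1     1     1     1     1     1     1     1     1     1     1     1     1     1     1
          2     1     1     2     2     3     3     4     4     5     5     6     6     7     7     8     8     9     9    10
          4     1     1     2     2     4     4     6     6     9     9    12    12    16    16    20    20    25    25    30
          5     1     1     2     2     4     5     7     8    11    13    17    19    24    27    33    37    44    49    57

57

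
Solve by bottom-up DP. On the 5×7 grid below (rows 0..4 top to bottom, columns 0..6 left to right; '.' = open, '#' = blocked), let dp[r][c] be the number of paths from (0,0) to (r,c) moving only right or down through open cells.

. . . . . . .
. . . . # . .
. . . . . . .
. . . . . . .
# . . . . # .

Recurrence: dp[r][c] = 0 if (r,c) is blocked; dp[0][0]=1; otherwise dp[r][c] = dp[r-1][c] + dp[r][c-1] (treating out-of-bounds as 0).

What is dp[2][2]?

r\c   0   1   2   3   4   5   6
  0   1   1   1   1   1   1   1
  1   1   2   3   4   0   1   2
  2   1   3   6  10  10  11  13
  3   1   4  10  20  30  41  54
  4   0   4  14  34  64   0  54

6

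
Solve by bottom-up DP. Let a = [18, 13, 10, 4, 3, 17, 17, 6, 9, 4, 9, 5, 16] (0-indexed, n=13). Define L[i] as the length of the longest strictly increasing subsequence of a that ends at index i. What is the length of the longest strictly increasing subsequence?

   i    0    1    2    3    4    5    6    7    8    9   10   11   12
a[i]   18   13   10    4    3   17   17    6    9    4    9    5   16
L[i]    1    1    1    1    1    2    2    2    3    2    3    3    4

4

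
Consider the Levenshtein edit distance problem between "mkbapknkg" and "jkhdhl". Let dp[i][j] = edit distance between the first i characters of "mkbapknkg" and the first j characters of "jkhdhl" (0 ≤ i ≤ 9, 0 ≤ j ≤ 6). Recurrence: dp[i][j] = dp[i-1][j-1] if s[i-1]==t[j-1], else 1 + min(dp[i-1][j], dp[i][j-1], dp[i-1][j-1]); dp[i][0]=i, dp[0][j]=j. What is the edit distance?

8

   ''  j  k  h  d  h  l
''  0  1  2  3  4  5  6
 m  1  1  2  3  4  5  6
 k  2  2  1  2  3  4  5
 b  3  3  2  2  3  4  5
 a  4  4  3  3  3  4  5
 p  5  5  4  4  4  4  5
 k  6  6  5  5  5  5  5
 n  7  7  6  6  6  6  6
 k  8  8  7  7  7  7  7
 g  9  9  8  8  8  8  8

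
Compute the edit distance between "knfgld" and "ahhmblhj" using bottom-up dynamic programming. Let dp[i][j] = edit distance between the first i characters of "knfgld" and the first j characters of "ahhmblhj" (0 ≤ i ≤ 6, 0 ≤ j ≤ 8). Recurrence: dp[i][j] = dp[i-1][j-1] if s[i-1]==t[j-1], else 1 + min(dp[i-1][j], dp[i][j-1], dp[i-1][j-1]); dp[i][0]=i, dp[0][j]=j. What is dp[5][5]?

   ''  a  h  h  m  b  l  h  j
''  0  1  2  3  4  5  6  7  8
 k  1  1  2  3  4  5  6  7  8
 n  2  2  2  3  4  5  6  7  8
 f  3  3  3  3  4  5  6  7  8
 g  4  4  4  4  4  5  6  7  8
 l  5  5  5  5  5  5  5  6  7
 d  6  6  6  6  6  6  6  6  7

5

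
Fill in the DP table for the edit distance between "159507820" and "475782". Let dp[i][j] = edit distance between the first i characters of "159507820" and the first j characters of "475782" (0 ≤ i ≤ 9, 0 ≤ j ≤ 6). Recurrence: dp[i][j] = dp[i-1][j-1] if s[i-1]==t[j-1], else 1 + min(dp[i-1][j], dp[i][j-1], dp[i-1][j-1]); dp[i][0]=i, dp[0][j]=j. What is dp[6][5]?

   ''  4  7  5  7  8  2
''  0  1  2  3  4  5  6
 1  1  1  2  3  4  5  6
 5  2  2  2  2  3  4  5
 9  3  3  3  3  3  4  5
 5  4  4  4  3  4  4  5
 0  5  5  5  4  4  5  5
 7  6  6  5  5  4  5  6
 8  7  7  6  6  5  4  5
 2  8  8  7  7  6  5  4
 0  9  9  8  8  7  6  5

5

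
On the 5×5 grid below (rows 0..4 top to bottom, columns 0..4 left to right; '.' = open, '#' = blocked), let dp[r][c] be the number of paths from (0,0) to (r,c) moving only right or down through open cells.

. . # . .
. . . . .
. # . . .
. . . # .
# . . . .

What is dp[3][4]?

r\c   0   1   2   3   4
  0   1   1   0   0   0
  1   1   2   2   2   2
  2   1   0   2   4   6
  3   1   1   3   0   6
  4   0   1   4   4  10

6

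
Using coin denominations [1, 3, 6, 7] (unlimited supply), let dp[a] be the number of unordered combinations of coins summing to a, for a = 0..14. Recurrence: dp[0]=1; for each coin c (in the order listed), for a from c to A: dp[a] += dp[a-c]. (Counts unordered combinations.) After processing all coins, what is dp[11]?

8

after  coin     0     1     2     3     4     5     6     7     8     9    10    11    12    13    14
          1     1     1     1     1     1     1     1     1     1     1     1     1     1     1     1
          3     1     1     1     2     2     2     3     3     3     4     4     4     5     5     5
          6     1     1     1     2     2     2     4     4     4     6     6     6     9     9     9
          7     1     1     1     2     2     2     4     5     5     7     8     8    11    13    14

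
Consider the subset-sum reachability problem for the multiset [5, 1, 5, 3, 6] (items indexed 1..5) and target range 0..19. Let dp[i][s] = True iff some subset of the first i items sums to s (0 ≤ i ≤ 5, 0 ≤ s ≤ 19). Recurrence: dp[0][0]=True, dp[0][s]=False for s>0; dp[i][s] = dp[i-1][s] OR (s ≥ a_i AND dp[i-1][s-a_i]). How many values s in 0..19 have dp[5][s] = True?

18

i\s   0   1   2   3   4   5   6   7   8   9  10  11  12  13  14  15  16  17  18  19
  0   T   F   F   F   F   F   F   F   F   F   F   F   F   F   F   F   F   F   F   F
  1   T   F   F   F   F   T   F   F   F   F   F   F   F   F   F   F   F   F   F   F
  2   T   T   F   F   F   T   T   F   F   F   F   F   F   F   F   F   F   F   F   F
  3   T   T   F   F   F   T   T   F   F   F   T   T   F   F   F   F   F   F   F   F
  4   T   T   F   T   T   T   T   F   T   T   T   T   F   T   T   F   F   F   F   F
  5   T   T   F   T   T   T   T   T   T   T   T   T   T   T   T   T   T   T   F   T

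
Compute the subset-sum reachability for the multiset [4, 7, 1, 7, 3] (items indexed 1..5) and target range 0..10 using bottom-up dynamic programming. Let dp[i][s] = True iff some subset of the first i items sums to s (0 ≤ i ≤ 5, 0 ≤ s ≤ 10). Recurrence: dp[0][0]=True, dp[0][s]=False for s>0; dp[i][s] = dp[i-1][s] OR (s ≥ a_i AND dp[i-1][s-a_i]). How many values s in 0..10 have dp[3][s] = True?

6

i\s   0   1   2   3   4   5   6   7   8   9  10
  0   T   F   F   F   F   F   F   F   F   F   F
  1   T   F   F   F   T   F   F   F   F   F   F
  2   T   F   F   F   T   F   F   T   F   F   F
  3   T   T   F   F   T   T   F   T   T   F   F
  4   T   T   F   F   T   T   F   T   T   F   F
  5   T   T   F   T   T   T   F   T   T   F   T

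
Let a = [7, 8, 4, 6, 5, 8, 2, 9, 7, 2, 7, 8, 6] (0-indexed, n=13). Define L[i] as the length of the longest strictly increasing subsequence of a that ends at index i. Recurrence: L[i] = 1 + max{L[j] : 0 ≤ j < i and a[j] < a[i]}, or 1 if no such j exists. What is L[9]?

1

   i    0    1    2    3    4    5    6    7    8    9   10   11   12
a[i]    7    8    4    6    5    8    2    9    7    2    7    8    6
L[i]    1    2    1    2    2    3    1    4    3    1    3    4    3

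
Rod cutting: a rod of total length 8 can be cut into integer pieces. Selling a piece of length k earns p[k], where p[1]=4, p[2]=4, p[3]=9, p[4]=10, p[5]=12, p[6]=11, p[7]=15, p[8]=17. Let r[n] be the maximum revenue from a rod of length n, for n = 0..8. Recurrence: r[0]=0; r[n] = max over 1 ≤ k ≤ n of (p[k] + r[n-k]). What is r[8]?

   n    0    1    2    3    4    5    6    7    8
r[n]    0    4    8   12   16   20   24   28   32

32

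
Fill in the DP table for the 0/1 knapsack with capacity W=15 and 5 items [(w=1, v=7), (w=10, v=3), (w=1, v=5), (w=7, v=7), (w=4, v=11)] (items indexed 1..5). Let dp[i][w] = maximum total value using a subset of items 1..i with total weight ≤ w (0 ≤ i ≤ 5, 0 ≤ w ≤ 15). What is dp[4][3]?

i\w   0   1   2   3   4   5   6   7   8   9  10  11  12  13  14  15
  0   0   0   0   0   0   0   0   0   0   0   0   0   0   0   0   0
  1   0   7   7   7   7   7   7   7   7   7   7   7   7   7   7   7
  2   0   7   7   7   7   7   7   7   7   7   7  10  10  10  10  10
  3   0   7  12  12  12  12  12  12  12  12  12  12  15  15  15  15
  4   0   7  12  12  12  12  12  12  14  19  19  19  19  19  19  19
  5   0   7  12  12  12  18  23  23  23  23  23  23  25  30  30  30

12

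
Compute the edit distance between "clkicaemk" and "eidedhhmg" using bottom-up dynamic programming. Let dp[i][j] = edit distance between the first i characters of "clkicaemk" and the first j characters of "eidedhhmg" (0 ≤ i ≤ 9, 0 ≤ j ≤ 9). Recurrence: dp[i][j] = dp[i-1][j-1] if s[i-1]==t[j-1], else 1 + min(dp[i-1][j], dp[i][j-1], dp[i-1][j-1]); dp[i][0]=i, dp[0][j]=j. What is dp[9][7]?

8

   ''  e  i  d  e  d  h  h  m  g
''  0  1  2  3  4  5  6  7  8  9
 c  1  1  2  3  4  5  6  7  8  9
 l  2  2  2  3  4  5  6  7  8  9
 k  3  3  3  3  4  5  6  7  8  9
 i  4  4  3  4  4  5  6  7  8  9
 c  5  5  4  4  5  5  6  7  8  9
 a  6  6  5  5  5  6  6  7  8  9
 e  7  6  6  6  5  6  7  7  8  9
 m  8  7  7  7  6  6  7  8  7  8
 k  9  8  8  8  7  7  7  8  8  8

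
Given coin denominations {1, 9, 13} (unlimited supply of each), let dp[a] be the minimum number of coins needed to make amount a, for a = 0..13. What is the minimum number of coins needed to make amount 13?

 a  0  1  2  3  4  5  6  7  8  9 10 11 12 13
dp  0  1  2  3  4  5  6  7  8  1  2  3  4  1

1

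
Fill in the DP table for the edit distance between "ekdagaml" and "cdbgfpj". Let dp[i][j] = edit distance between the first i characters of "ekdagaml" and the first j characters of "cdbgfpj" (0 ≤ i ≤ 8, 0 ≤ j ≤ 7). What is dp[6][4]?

   ''  c  d  b  g  f  p  j
''  0  1  2  3  4  5  6  7
 e  1  1  2  3  4  5  6  7
 k  2  2  2  3  4  5  6  7
 d  3  3  2  3  4  5  6  7
 a  4  4  3  3  4  5  6  7
 g  5  5  4  4  3  4  5  6
 a  6  6  5  5  4  4  5  6
 m  7  7  6  6  5  5  5  6
 l  8  8  7  7  6  6  6  6

4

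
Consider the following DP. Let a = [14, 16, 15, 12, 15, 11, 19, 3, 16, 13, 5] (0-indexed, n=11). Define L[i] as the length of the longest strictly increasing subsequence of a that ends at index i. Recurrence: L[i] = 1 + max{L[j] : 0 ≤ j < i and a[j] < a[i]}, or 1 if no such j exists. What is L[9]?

   i    0    1    2    3    4    5    6    7    8    9   10
a[i]   14   16   15   12   15   11   19    3   16   13    5
L[i]    1    2    2    1    2    1    3    1    3    2    2

2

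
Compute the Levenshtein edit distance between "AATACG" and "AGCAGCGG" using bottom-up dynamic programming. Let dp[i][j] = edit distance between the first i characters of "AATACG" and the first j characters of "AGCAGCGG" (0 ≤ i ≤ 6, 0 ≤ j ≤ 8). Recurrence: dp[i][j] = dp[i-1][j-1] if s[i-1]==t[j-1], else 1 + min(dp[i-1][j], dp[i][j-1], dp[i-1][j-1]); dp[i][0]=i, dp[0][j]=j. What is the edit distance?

4

   ''  A  G  C  A  G  C  G  G
''  0  1  2  3  4  5  6  7  8
 A  1  0  1  2  3  4  5  6  7
 A  2  1  1  2  2  3  4  5  6
 T  3  2  2  2  3  3  4  5  6
 A  4  3  3  3  2  3  4  5  6
 C  5  4  4  3  3  3  3  4  5
 G  6  5  4  4  4  3  4  3  4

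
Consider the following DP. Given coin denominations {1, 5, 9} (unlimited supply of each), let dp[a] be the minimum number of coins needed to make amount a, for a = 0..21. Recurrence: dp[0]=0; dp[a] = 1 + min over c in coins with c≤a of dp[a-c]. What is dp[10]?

 a  0  1  2  3  4  5  6  7  8  9 10 11 12 13 14 15 16 17 18 19 20 21
dp  0  1  2  3  4  1  2  3  4  1  2  3  4  5  2  3  4  5  2  3  4  5

2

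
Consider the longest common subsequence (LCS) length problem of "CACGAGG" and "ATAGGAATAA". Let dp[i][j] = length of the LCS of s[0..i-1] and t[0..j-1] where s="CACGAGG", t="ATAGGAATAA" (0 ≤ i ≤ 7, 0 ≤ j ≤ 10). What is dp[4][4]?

   ''  A  T  A  G  G  A  A  T  A  A
''  0  0  0  0  0  0  0  0  0  0  0
 C  0  0  0  0  0  0  0  0  0  0  0
 A  0  1  1  1  1  1  1  1  1  1  1
 C  0  1  1  1  1  1  1  1  1  1  1
 G  0  1  1  1  2  2  2  2  2  2  2
 A  0  1  1  2  2  2  3  3  3  3  3
 G  0  1  1  2  3  3  3  3  3  3  3
 G  0  1  1  2  3  4  4  4  4  4  4

2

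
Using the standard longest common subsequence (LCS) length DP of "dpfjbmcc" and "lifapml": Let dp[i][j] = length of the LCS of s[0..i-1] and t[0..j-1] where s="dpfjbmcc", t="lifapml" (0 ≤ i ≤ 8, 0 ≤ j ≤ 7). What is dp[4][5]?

1

   ''  l  i  f  a  p  m  l
''  0  0  0  0  0  0  0  0
 d  0  0  0  0  0  0  0  0
 p  0  0  0  0  0  1  1  1
 f  0  0  0  1  1  1  1  1
 j  0  0  0  1  1  1  1  1
 b  0  0  0  1  1  1  1  1
 m  0  0  0  1  1  1  2  2
 c  0  0  0  1  1  1  2  2
 c  0  0  0  1  1  1  2  2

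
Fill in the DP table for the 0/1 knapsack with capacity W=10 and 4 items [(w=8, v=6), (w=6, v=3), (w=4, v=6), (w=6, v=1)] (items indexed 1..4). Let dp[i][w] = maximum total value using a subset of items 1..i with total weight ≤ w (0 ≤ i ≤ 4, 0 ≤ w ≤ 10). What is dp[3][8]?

6

i\w   0   1   2   3   4   5   6   7   8   9  10
  0   0   0   0   0   0   0   0   0   0   0   0
  1   0   0   0   0   0   0   0   0   6   6   6
  2   0   0   0   0   0   0   3   3   6   6   6
  3   0   0   0   0   6   6   6   6   6   6   9
  4   0   0   0   0   6   6   6   6   6   6   9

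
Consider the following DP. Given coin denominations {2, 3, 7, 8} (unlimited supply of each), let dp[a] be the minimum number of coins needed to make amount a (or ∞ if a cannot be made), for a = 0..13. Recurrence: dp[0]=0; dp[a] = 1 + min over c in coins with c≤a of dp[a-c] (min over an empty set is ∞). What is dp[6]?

 a  0  1  2  3  4  5  6  7  8  9 10 11 12 13
dp  0  -  1  1  2  2  2  1  1  2  2  2  3  3
(- denotes ∞ / unreachable)

2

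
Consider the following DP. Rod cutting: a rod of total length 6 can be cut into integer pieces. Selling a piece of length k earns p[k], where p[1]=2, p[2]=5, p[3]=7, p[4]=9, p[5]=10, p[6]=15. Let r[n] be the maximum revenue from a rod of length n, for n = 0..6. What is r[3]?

   n    0    1    2    3    4    5    6
r[n]    0    2    5    7   10   12   15

7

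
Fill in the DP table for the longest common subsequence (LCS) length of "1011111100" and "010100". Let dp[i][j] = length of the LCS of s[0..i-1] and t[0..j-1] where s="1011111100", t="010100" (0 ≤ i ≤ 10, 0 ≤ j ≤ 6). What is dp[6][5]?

3

   ''  0  1  0  1  0  0
''  0  0  0  0  0  0  0
 1  0  0  1  1  1  1  1
 0  0  1  1  2  2  2  2
 1  0  1  2  2  3  3  3
 1  0  1  2  2  3  3  3
 1  0  1  2  2  3  3  3
 1  0  1  2  2  3  3  3
 1  0  1  2  2  3  3  3
 1  0  1  2  2  3  3  3
 0  0  1  2  3  3  4  4
 0  0  1  2  3  3  4  5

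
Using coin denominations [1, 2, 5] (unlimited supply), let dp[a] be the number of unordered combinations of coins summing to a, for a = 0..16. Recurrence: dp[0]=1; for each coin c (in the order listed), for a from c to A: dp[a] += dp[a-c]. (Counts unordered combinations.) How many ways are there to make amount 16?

20

after  coin     0     1     2     3     4     5     6     7     8     9    10    11    12    13    14    15    16
          1     1     1     1     1     1     1     1     1     1     1     1     1     1     1     1     1     1
          2     1     1     2     2     3     3     4     4     5     5     6     6     7     7     8     8     9
          5     1     1     2     2     3     4     5     6     7     8    10    11    13    14    16    18    20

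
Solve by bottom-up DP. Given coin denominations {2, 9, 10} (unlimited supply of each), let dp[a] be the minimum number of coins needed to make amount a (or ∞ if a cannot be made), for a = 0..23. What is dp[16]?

4

 a  0  1  2  3  4  5  6  7  8  9 10 11 12 13 14 15 16 17 18 19 20 21 22 23
dp  0  -  1  -  2  -  3  -  4  1  1  2  2  3  3  4  4  5  2  2  2  3  3  4
(- denotes ∞ / unreachable)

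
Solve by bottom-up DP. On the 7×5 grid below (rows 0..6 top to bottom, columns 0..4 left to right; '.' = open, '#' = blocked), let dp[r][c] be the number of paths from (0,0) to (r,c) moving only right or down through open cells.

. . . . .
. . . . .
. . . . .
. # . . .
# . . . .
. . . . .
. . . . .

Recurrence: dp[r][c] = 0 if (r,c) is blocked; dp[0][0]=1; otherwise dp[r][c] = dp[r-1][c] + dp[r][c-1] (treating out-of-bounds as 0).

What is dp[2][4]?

r\c   0   1   2   3   4
  0   1   1   1   1   1
  1   1   2   3   4   5
  2   1   3   6  10  15
  3   1   0   6  16  31
  4   0   0   6  22  53
  5   0   0   6  28  81
  6   0   0   6  34 115

15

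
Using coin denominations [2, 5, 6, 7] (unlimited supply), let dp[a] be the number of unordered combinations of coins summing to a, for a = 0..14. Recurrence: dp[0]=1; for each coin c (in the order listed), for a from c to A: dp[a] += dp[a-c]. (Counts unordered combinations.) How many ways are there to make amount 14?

6

after  coin     0     1     2     3     4     5     6     7     8     9    10    11    12    13    14
          2     1     0     1     0     1     0     1     0     1     0     1     0     1     0     1
          5     1     0     1     0     1     1     1     1     1     1     2     1     2     1     2
          6     1     0     1     0     1     1     2     1     2     1     3     2     4     2     4
          7     1     0     1     0     1     1     2     2     2     2     3     3     5     4     6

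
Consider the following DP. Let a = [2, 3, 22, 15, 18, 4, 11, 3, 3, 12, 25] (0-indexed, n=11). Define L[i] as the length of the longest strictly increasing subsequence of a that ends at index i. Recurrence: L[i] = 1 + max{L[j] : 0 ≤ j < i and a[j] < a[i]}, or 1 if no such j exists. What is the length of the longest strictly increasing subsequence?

6

   i    0    1    2    3    4    5    6    7    8    9   10
a[i]    2    3   22   15   18    4   11    3    3   12   25
L[i]    1    2    3    3    4    3    4    2    2    5    6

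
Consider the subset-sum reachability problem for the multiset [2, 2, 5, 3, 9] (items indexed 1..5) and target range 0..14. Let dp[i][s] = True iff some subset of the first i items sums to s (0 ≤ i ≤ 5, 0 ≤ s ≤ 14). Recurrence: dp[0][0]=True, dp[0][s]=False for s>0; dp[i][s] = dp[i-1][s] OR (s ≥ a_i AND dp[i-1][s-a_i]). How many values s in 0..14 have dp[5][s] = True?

i\s   0   1   2   3   4   5   6   7   8   9  10  11  12  13  14
  0   T   F   F   F   F   F   F   F   F   F   F   F   F   F   F
  1   T   F   T   F   F   F   F   F   F   F   F   F   F   F   F
  2   T   F   T   F   T   F   F   F   F   F   F   F   F   F   F
  3   T   F   T   F   T   T   F   T   F   T   F   F   F   F   F
  4   T   F   T   T   T   T   F   T   T   T   T   F   T   F   F
  5   T   F   T   T   T   T   F   T   T   T   T   T   T   T   T

13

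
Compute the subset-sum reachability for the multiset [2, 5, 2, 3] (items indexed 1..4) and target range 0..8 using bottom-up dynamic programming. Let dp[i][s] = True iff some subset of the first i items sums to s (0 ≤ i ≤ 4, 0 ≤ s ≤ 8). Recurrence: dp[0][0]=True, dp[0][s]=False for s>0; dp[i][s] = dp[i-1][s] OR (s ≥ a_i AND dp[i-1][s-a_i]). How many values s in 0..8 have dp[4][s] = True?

7

i\s   0   1   2   3   4   5   6   7   8
  0   T   F   F   F   F   F   F   F   F
  1   T   F   T   F   F   F   F   F   F
  2   T   F   T   F   F   T   F   T   F
  3   T   F   T   F   T   T   F   T   F
  4   T   F   T   T   T   T   F   T   T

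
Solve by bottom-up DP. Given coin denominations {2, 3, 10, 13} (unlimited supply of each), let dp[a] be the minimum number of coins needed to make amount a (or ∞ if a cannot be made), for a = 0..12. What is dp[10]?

 a  0  1  2  3  4  5  6  7  8  9 10 11 12
dp  0  -  1  1  2  2  2  3  3  3  1  4  2
(- denotes ∞ / unreachable)

1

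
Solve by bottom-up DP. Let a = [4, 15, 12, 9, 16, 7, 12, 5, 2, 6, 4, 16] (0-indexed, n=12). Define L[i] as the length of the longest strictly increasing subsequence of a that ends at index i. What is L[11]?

4

   i    0    1    2    3    4    5    6    7    8    9   10   11
a[i]    4   15   12    9   16    7   12    5    2    6    4   16
L[i]    1    2    2    2    3    2    3    2    1    3    2    4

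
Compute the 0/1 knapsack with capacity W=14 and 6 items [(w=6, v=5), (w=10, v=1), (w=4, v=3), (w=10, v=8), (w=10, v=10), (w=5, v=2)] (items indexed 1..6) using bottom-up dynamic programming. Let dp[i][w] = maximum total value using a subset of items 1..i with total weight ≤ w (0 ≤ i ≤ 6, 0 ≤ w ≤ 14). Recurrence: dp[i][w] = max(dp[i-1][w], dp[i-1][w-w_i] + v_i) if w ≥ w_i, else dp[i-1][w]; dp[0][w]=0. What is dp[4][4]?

3

i\w   0   1   2   3   4   5   6   7   8   9  10  11  12  13  14
  0   0   0   0   0   0   0   0   0   0   0   0   0   0   0   0
  1   0   0   0   0   0   0   5   5   5   5   5   5   5   5   5
  2   0   0   0   0   0   0   5   5   5   5   5   5   5   5   5
  3   0   0   0   0   3   3   5   5   5   5   8   8   8   8   8
  4   0   0   0   0   3   3   5   5   5   5   8   8   8   8  11
  5   0   0   0   0   3   3   5   5   5   5  10  10  10  10  13
  6   0   0   0   0   3   3   5   5   5   5  10  10  10  10  13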